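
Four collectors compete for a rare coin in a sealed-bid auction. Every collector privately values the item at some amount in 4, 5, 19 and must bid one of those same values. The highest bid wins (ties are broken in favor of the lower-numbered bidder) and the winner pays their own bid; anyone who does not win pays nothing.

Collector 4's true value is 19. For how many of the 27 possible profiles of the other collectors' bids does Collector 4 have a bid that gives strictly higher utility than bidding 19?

Others bid (4, 4, 4): truth gives 0; bid 5 gives 14 > 0. Violating.
Others bid (4, 4, 5): truth gives 0; no alternative beats it.
Others bid (4, 4, 19): truth gives 0; no alternative beats it.
(Checking all 27 profiles: 1 has a profitable deviation, 26 do not.)

1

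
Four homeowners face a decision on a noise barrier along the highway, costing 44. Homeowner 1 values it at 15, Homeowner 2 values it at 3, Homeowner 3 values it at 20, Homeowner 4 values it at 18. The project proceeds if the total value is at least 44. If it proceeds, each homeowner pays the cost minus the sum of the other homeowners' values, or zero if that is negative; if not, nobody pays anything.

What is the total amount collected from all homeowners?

17

Total value 56 ≥ cost 44, so it is built.
Homeowner 1: others sum to 41; max(0, 44 - 41) = 3.
Homeowner 2: others sum to 53; max(0, 44 - 53) = 0.
Homeowner 3: others sum to 36; max(0, 44 - 36) = 8.
Homeowner 4: others sum to 38; max(0, 44 - 38) = 6.
Total collected = 3 + 0 + 8 + 6 = 17.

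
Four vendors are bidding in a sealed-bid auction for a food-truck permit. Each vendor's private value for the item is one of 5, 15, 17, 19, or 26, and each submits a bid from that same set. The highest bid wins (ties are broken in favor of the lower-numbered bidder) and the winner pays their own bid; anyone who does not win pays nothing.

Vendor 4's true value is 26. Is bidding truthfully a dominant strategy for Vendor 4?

Consider the case where Vendor 1 bids 5, Vendor 2 bids 5 and Vendor 3 bids 5.
Truthful bid 26: wins, pays 26, utility 26 - 26 = 0.
Bid 15 instead: wins, pays 15, utility 26 - 15 = 11.
Since 11 > 0, bidding 15 is strictly better here, so truthful bidding is not dominant.

No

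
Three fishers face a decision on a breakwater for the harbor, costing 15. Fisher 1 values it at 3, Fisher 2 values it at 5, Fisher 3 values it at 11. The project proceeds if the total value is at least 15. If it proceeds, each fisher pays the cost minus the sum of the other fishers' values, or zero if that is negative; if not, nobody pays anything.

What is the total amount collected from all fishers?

Total value 19 ≥ cost 15, so it is built.
Fisher 1: others sum to 16; max(0, 15 - 16) = 0.
Fisher 2: others sum to 14; max(0, 15 - 14) = 1.
Fisher 3: others sum to 8; max(0, 15 - 8) = 7.
Total collected = 0 + 1 + 7 = 8.

8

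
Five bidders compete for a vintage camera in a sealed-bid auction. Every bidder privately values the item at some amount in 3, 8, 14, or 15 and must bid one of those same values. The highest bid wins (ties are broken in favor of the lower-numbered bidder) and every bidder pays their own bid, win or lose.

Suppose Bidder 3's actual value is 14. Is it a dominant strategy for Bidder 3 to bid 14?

No

Consider the case where Bidder 1 bids 3, Bidder 2 bids 3, Bidder 4 bids 3 and Bidder 5 bids 3.
Truthful bid 14: wins, pays 14, utility 14 - 14 = 0.
Bid 8 instead: wins, pays 8, utility 14 - 8 = 6.
Since 6 > 0, bidding 8 is strictly better here, so truthful bidding is not dominant.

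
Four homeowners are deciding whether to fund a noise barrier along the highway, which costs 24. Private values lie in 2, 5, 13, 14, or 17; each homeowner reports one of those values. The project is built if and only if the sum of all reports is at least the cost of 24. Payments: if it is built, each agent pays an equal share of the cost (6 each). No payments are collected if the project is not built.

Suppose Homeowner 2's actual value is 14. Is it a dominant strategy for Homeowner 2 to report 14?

No

Consider the case where Homeowner 1 reports 2, Homeowner 3 reports 2 and Homeowner 4 reports 5.
Truthful report 14: project not built, utility 0.
Report 17 instead: project built, pays 6, utility 14 - 6 = 8.
Since 8 > 0, reporting 17 is strictly better here, so truthful reporting is not dominant.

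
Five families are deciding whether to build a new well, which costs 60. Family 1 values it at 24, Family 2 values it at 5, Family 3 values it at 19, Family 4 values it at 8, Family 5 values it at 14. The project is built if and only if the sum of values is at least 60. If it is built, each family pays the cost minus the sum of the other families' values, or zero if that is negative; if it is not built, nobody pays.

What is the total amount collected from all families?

Total value 70 ≥ cost 60, so it is built.
Family 1: others sum to 46; max(0, 60 - 46) = 14.
Family 2: others sum to 65; max(0, 60 - 65) = 0.
Family 3: others sum to 51; max(0, 60 - 51) = 9.
Family 4: others sum to 62; max(0, 60 - 62) = 0.
Family 5: others sum to 56; max(0, 60 - 56) = 4.
Total collected = 14 + 0 + 9 + 0 + 4 = 27.

27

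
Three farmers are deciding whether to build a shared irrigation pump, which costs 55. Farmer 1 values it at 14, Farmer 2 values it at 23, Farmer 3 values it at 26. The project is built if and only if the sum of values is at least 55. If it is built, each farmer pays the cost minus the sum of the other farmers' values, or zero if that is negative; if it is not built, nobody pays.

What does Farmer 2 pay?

Total value 63 ≥ cost 55, so the project is built.
The other farmers' values sum to 40.
Cost minus that sum is 55 - 40 = 15.

15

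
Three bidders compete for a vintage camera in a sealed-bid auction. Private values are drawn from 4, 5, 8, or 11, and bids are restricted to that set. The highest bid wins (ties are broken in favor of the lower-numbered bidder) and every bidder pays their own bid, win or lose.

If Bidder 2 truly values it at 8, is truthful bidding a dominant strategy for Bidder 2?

No

Consider the case where Bidder 1 bids 4 and Bidder 3 bids 4.
Truthful bid 8: wins, pays 8, utility 8 - 8 = 0.
Bid 5 instead: wins, pays 5, utility 8 - 5 = 3.
Since 3 > 0, bidding 5 is strictly better here, so truthful bidding is not dominant.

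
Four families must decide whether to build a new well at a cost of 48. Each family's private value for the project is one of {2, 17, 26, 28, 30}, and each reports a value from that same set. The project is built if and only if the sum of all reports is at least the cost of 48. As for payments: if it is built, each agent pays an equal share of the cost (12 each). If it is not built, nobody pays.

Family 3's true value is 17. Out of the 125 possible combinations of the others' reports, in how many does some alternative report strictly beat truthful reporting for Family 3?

Others report (2, 2, 17): truth gives 0; report 28 gives 5 > 0. Violating.
Others report (2, 2, 26): truth gives 0; report 26 gives 5 > 0. Violating.
Others report (2, 17, 2): truth gives 0; report 28 gives 5 > 0. Violating.
Others report (2, 26, 2): truth gives 0; report 26 gives 5 > 0. Violating.
Others report (2, 2, 2): truth gives 0; no alternative beats it.
Others report (2, 2, 28): truth gives 5; no alternative beats it.
(Checking all 125 profiles: 6 have a profitable deviation, 119 do not.)

6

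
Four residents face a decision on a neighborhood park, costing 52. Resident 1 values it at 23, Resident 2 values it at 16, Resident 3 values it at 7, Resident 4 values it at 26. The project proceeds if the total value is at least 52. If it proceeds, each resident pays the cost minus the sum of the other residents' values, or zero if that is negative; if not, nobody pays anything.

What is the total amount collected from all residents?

9

Total value 72 ≥ cost 52, so it is built.
Resident 1: others sum to 49; max(0, 52 - 49) = 3.
Resident 2: others sum to 56; max(0, 52 - 56) = 0.
Resident 3: others sum to 65; max(0, 52 - 65) = 0.
Resident 4: others sum to 46; max(0, 52 - 46) = 6.
Total collected = 3 + 0 + 0 + 6 = 9.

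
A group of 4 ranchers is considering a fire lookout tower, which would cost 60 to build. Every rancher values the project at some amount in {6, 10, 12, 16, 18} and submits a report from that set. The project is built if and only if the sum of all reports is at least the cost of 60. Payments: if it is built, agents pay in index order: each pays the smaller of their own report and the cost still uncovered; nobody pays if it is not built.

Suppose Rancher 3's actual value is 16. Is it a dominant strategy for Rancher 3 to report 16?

Consider the case where Rancher 1 reports 12, Rancher 2 reports 18 and Rancher 4 reports 18.
Truthful report 16: project built, pays 16, utility 16 - 16 = 0.
Report 12 instead: project built, pays 12, utility 16 - 12 = 4.
Since 4 > 0, reporting 12 is strictly better here, so truthful reporting is not dominant.

No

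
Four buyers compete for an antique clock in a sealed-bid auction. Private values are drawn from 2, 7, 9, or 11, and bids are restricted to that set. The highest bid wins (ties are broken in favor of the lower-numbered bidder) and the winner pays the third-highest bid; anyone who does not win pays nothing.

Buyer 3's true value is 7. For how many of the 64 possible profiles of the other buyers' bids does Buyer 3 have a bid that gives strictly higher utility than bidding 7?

Others bid (2, 2, 9): truth gives 0; bid 9 gives 5 > 0. Violating.
Others bid (2, 2, 11): truth gives 0; bid 11 gives 5 > 0. Violating.
Others bid (2, 7, 2): truth gives 0; bid 9 gives 5 > 0. Violating.
Others bid (2, 9, 2): truth gives 0; bid 11 gives 5 > 0. Violating.
Others bid (2, 2, 2): truth gives 5; no alternative beats it.
Others bid (2, 2, 7): truth gives 5; no alternative beats it.
(Checking all 64 profiles: 6 have a profitable deviation, 58 do not.)

6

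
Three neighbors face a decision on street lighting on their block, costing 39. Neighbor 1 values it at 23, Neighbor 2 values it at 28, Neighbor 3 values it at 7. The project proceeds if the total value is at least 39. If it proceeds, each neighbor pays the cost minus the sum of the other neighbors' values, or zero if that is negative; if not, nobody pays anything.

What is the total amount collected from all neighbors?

13

Total value 58 ≥ cost 39, so it is built.
Neighbor 1: others sum to 35; max(0, 39 - 35) = 4.
Neighbor 2: others sum to 30; max(0, 39 - 30) = 9.
Neighbor 3: others sum to 51; max(0, 39 - 51) = 0.
Total collected = 4 + 9 + 0 = 13.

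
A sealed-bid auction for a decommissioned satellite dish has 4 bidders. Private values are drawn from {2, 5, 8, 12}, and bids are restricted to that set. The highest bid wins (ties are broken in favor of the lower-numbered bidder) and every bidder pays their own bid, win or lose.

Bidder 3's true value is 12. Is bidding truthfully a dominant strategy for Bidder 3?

No

Consider the case where Bidder 1 bids 2, Bidder 2 bids 2 and Bidder 4 bids 2.
Truthful bid 12: wins, pays 12, utility 12 - 12 = 0.
Bid 5 instead: wins, pays 5, utility 12 - 5 = 7.
Since 7 > 0, bidding 5 is strictly better here, so truthful bidding is not dominant.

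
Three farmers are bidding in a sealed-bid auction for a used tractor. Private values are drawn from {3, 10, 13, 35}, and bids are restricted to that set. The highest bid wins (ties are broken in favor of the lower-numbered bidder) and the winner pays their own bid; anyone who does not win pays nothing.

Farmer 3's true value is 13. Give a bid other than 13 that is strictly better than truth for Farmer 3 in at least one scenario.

10

Suppose Farmer 1 bids 3 and Farmer 2 bids 3.
Bid 13: wins, pays 13, utility 13 - 13 = 0.
Bid 10: wins, pays 10, utility 13 - 10 = 3.
So bidding 10 beats truth here (3 > 0).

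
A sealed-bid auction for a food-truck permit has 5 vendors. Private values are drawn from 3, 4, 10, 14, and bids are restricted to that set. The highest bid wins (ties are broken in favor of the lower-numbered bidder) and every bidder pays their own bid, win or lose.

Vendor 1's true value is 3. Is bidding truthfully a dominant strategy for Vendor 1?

No

Consider the case where Vendor 2 bids 3, Vendor 3 bids 3, Vendor 4 bids 3 and Vendor 5 bids 4.
Truthful bid 3: loses but pays 3, utility -3.
Bid 4 instead: wins, pays 4, utility 3 - 4 = -1.
Since -1 > -3, bidding 4 is strictly better here, so truthful bidding is not dominant.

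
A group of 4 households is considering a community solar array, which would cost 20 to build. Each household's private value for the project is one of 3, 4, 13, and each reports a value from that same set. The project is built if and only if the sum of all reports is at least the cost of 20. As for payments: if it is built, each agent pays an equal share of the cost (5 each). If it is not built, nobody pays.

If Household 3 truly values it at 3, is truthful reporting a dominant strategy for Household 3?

Yes

Check each profile of the others' reports and compare truth against every alternative report.
Others report (3, 3, 13): truth gives -2, best alternative gives -2.
Others report (3, 4, 13): truth gives -2, best alternative gives -2.
Others report (3, 13, 3): truth gives -2, best alternative gives -2.
Others report (3, 13, 4): truth gives -2, best alternative gives -2.
Others report (3, 13, 13): truth gives -2, best alternative gives -2.
Others report (4, 3, 13): truth gives -2, best alternative gives -2.
(Remaining 21 profiles checked similarly; truth is weakly best in each.)
In every case the truthful report is at least as good as any alternative, so it is a dominant strategy.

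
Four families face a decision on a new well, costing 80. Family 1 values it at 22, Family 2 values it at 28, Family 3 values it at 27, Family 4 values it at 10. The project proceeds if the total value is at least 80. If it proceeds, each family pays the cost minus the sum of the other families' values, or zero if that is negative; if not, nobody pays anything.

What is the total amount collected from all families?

59

Total value 87 ≥ cost 80, so it is built.
Family 1: others sum to 65; max(0, 80 - 65) = 15.
Family 2: others sum to 59; max(0, 80 - 59) = 21.
Family 3: others sum to 60; max(0, 80 - 60) = 20.
Family 4: others sum to 77; max(0, 80 - 77) = 3.
Total collected = 15 + 21 + 20 + 3 = 59.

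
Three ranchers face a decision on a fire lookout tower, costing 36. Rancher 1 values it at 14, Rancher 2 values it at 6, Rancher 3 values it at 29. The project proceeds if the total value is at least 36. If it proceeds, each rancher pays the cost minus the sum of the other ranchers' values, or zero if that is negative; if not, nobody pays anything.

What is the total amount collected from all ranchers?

17

Total value 49 ≥ cost 36, so it is built.
Rancher 1: others sum to 35; max(0, 36 - 35) = 1.
Rancher 2: others sum to 43; max(0, 36 - 43) = 0.
Rancher 3: others sum to 20; max(0, 36 - 20) = 16.
Total collected = 1 + 0 + 16 = 17.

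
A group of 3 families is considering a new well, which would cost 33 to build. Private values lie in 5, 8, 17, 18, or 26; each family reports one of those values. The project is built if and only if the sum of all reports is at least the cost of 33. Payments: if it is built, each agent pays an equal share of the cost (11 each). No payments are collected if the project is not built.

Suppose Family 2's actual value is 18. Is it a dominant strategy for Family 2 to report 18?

No

Consider the case where Family 1 reports 5 and Family 3 reports 5.
Truthful report 18: project not built, utility 0.
Report 26 instead: project built, pays 11, utility 18 - 11 = 7.
Since 7 > 0, reporting 26 is strictly better here, so truthful reporting is not dominant.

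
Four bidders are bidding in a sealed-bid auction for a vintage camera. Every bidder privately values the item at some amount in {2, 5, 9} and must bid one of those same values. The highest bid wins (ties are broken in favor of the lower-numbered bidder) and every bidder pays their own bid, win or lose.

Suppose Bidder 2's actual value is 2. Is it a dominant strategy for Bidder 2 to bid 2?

Yes

Check each profile of the others' bids and compare truth against every alternative bid.
Others bid (2, 2, 9): truth gives -2, best alternative gives -5.
Others bid (2, 5, 9): truth gives -2, best alternative gives -5.
Others bid (2, 9, 2): truth gives -2, best alternative gives -5.
Others bid (2, 9, 5): truth gives -2, best alternative gives -5.
Others bid (2, 9, 9): truth gives -2, best alternative gives -5.
Others bid (5, 2, 2): truth gives -2, best alternative gives -5.
(Remaining 21 profiles checked similarly; truth is weakly best in each.)
In every case the truthful bid is at least as good as any alternative, so it is a dominant strategy.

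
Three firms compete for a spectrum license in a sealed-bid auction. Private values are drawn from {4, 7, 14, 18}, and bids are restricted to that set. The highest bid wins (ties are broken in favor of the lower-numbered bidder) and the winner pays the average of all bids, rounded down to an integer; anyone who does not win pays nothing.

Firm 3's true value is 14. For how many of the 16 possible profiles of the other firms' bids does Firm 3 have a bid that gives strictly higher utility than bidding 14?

Others bid (4, 4): truth gives 7; bid 7 gives 9 > 7. Violating.
Others bid (4, 14): truth gives 0; bid 18 gives 2 > 0. Violating.
Others bid (7, 14): truth gives 0; bid 18 gives 1 > 0. Violating.
Others bid (14, 4): truth gives 0; bid 18 gives 2 > 0. Violating.
Others bid (4, 7): truth gives 6; no alternative beats it.
Others bid (4, 18): truth gives 0; no alternative beats it.
(Checking all 16 profiles: 5 have a profitable deviation, 11 do not.)

5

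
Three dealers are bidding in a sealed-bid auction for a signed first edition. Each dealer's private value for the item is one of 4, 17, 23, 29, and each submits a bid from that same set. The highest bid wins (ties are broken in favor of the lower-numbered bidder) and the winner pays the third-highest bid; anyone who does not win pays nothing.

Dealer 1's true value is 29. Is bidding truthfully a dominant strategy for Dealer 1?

Check each profile of the others' bids and compare truth against every alternative bid.
Others bid (4, 29): truth gives 25, best alternative gives 0.
Others bid (29, 4): truth gives 25, best alternative gives 0.
Others bid (17, 29): truth gives 12, best alternative gives 0.
Others bid (29, 17): truth gives 12, best alternative gives 0.
Others bid (23, 29): truth gives 6, best alternative gives 0.
Others bid (29, 23): truth gives 6, best alternative gives 0.
(Remaining 10 profiles checked similarly; truth is weakly best in each.)
In every case the truthful bid is at least as good as any alternative, so it is a dominant strategy.

Yes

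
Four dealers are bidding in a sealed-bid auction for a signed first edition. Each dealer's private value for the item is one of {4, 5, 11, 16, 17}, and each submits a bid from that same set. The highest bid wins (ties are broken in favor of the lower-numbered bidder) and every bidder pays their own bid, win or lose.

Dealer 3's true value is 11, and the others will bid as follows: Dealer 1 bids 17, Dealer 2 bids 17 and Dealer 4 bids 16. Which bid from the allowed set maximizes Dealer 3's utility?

4

Bid 4: loses but pays 4, utility -4.
Bid 5: loses but pays 5, utility -5.
Bid 11: loses but pays 11, utility -11.
Bid 16: loses but pays 16, utility -16.
Bid 17: loses but pays 17, utility -17.
The best choice is 4 with utility -4.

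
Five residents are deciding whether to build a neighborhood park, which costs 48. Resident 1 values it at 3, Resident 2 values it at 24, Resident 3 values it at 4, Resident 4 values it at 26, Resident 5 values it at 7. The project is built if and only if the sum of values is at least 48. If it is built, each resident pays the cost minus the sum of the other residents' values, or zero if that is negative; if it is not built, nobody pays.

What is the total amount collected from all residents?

Total value 64 ≥ cost 48, so it is built.
Resident 1: others sum to 61; max(0, 48 - 61) = 0.
Resident 2: others sum to 40; max(0, 48 - 40) = 8.
Resident 3: others sum to 60; max(0, 48 - 60) = 0.
Resident 4: others sum to 38; max(0, 48 - 38) = 10.
Resident 5: others sum to 57; max(0, 48 - 57) = 0.
Total collected = 0 + 8 + 0 + 10 + 0 = 18.

18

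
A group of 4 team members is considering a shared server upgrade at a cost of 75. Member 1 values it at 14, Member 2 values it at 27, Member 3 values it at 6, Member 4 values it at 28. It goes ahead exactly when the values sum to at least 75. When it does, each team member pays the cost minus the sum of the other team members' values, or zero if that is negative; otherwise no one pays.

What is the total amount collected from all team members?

75

Total value 75 ≥ cost 75, so it is built.
Member 1: others sum to 61; max(0, 75 - 61) = 14.
Member 2: others sum to 48; max(0, 75 - 48) = 27.
Member 3: others sum to 69; max(0, 75 - 69) = 6.
Member 4: others sum to 47; max(0, 75 - 47) = 28.
Total collected = 14 + 27 + 6 + 28 = 75.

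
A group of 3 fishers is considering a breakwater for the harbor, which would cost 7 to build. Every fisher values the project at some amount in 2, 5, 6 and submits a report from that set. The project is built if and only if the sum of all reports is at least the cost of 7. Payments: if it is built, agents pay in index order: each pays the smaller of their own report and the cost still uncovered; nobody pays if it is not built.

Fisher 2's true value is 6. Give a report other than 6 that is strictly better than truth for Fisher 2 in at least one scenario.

2

Suppose Fisher 1 reports 2 and Fisher 3 reports 5.
Report 6: project built, pays 5, utility 6 - 5 = 1.
Report 2: project built, pays 2, utility 6 - 2 = 4.
So reporting 2 beats truth here (4 > 1).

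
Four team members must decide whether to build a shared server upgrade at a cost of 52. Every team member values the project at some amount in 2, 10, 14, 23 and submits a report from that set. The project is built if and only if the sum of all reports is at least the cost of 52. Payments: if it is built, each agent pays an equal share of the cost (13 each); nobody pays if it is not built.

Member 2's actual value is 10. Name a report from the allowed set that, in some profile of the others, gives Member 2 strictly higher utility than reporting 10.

Suppose Member 1 reports 2, Member 3 reports 23 and Member 4 reports 23.
Report 10: project built, pays 13, utility 10 - 13 = -3.
Report 2: project not built, utility 0.
So reporting 2 beats truth here (0 > -3).

2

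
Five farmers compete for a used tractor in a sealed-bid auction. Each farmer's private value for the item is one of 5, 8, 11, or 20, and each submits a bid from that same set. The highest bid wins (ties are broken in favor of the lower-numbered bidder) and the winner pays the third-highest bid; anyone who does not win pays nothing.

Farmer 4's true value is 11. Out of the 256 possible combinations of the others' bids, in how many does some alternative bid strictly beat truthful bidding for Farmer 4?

Others bid (5, 5, 5, 20): truth gives 0; bid 20 gives 6 > 0. Violating.
Others bid (5, 5, 8, 20): truth gives 0; bid 20 gives 3 > 0. Violating.
Others bid (5, 5, 11, 5): truth gives 0; bid 20 gives 6 > 0. Violating.
Others bid (5, 5, 11, 8): truth gives 0; bid 20 gives 3 > 0. Violating.
Others bid (5, 5, 5, 5): truth gives 6; no alternative beats it.
Others bid (5, 5, 5, 8): truth gives 6; no alternative beats it.
(Checking all 256 profiles: 32 have a profitable deviation, 224 do not.)

32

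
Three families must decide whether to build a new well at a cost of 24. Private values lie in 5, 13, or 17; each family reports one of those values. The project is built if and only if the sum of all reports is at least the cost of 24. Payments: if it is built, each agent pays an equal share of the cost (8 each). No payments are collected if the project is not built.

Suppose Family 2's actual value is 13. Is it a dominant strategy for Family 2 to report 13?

No

Consider the case where Family 1 reports 5 and Family 3 reports 5.
Truthful report 13: project not built, utility 0.
Report 17 instead: project built, pays 8, utility 13 - 8 = 5.
Since 5 > 0, reporting 17 is strictly better here, so truthful reporting is not dominant.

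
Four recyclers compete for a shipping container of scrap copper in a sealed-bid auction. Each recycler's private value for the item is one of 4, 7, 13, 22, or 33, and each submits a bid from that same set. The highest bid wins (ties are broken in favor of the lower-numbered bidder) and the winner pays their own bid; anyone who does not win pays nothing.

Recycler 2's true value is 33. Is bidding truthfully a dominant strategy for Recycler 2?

Consider the case where Recycler 1 bids 4, Recycler 3 bids 4 and Recycler 4 bids 4.
Truthful bid 33: wins, pays 33, utility 33 - 33 = 0.
Bid 7 instead: wins, pays 7, utility 33 - 7 = 26.
Since 26 > 0, bidding 7 is strictly better here, so truthful bidding is not dominant.

No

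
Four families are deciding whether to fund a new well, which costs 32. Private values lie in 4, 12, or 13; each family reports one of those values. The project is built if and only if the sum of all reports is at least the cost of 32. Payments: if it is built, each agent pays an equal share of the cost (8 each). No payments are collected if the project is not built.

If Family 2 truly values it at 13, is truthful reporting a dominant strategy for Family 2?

Check each profile of the others' reports and compare truth against every alternative report.
Others report (4, 4, 12): truth gives 5, best alternative gives 5.
Others report (4, 4, 13): truth gives 5, best alternative gives 5.
Others report (4, 12, 4): truth gives 5, best alternative gives 5.
Others report (4, 12, 12): truth gives 5, best alternative gives 5.
Others report (4, 12, 13): truth gives 5, best alternative gives 5.
Others report (4, 13, 4): truth gives 5, best alternative gives 5.
(Remaining 21 profiles checked similarly; truth is weakly best in each.)
In every case the truthful report is at least as good as any alternative, so it is a dominant strategy.

Yes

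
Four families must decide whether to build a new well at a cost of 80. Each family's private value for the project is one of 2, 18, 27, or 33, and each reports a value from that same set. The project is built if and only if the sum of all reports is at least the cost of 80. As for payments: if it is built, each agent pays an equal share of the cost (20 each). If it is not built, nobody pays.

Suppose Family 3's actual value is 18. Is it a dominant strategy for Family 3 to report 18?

Consider the case where Family 1 reports 2, Family 2 reports 27 and Family 4 reports 33.
Truthful report 18: project built, pays 20, utility 18 - 20 = -2.
Report 2 instead: project not built, utility 0.
Since 0 > -2, reporting 2 is strictly better here, so truthful reporting is not dominant.

No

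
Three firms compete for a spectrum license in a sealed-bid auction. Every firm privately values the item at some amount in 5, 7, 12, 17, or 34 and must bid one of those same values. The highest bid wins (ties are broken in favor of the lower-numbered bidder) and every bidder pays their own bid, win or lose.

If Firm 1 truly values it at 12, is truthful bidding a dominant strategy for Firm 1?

No

Consider the case where Firm 2 bids 5 and Firm 3 bids 5.
Truthful bid 12: wins, pays 12, utility 12 - 12 = 0.
Bid 5 instead: wins, pays 5, utility 12 - 5 = 7.
Since 7 > 0, bidding 5 is strictly better here, so truthful bidding is not dominant.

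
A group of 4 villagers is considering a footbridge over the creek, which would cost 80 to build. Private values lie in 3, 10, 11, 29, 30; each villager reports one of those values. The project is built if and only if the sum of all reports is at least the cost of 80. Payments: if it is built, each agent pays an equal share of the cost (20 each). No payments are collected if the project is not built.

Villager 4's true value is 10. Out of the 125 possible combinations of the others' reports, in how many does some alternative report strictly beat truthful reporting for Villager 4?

12

Others report (10, 30, 30): truth gives -10; report 3 gives 0 > -10. Violating.
Others report (11, 29, 30): truth gives -10; report 3 gives 0 > -10. Violating.
Others report (11, 30, 29): truth gives -10; report 3 gives 0 > -10. Violating.
Others report (11, 30, 30): truth gives -10; report 3 gives 0 > -10. Violating.
Others report (3, 3, 3): truth gives 0; no alternative beats it.
Others report (3, 3, 10): truth gives 0; no alternative beats it.
(Checking all 125 profiles: 12 have a profitable deviation, 113 do not.)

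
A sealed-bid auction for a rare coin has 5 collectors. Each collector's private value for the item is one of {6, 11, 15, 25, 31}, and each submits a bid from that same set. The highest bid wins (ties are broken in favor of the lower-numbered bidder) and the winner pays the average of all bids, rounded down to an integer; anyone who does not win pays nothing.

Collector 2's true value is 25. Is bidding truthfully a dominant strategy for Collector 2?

No

Consider the case where Collector 1 bids 6, Collector 3 bids 6, Collector 4 bids 6 and Collector 5 bids 6.
Truthful bid 25: wins, pays 9, utility 25 - 9 = 16.
Bid 11 instead: wins, pays 7, utility 25 - 7 = 18.
Since 18 > 16, bidding 11 is strictly better here, so truthful bidding is not dominant.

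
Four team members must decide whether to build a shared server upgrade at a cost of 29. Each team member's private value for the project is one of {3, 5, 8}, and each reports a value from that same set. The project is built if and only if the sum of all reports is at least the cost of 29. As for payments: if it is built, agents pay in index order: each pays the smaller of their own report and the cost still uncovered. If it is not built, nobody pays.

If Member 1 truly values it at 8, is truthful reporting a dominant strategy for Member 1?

Consider the case where Member 2 reports 8, Member 3 reports 8 and Member 4 reports 8.
Truthful report 8: project built, pays 8, utility 8 - 8 = 0.
Report 5 instead: project built, pays 5, utility 8 - 5 = 3.
Since 3 > 0, reporting 5 is strictly better here, so truthful reporting is not dominant.

No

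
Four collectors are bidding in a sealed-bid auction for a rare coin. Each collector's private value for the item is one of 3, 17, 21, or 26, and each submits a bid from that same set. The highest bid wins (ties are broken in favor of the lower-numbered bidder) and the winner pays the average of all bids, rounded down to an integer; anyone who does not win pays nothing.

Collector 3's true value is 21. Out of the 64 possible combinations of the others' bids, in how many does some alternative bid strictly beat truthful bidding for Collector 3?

Others bid (3, 3, 3): truth gives 14; bid 17 gives 15 > 14. Violating.
Others bid (3, 3, 17): truth gives 10; bid 17 gives 11 > 10. Violating.
Others bid (3, 3, 26): truth gives 0; bid 26 gives 7 > 0. Violating.
Others bid (3, 17, 26): truth gives 0; bid 26 gives 3 > 0. Violating.
Others bid (3, 3, 21): truth gives 9; no alternative beats it.
Others bid (3, 17, 3): truth gives 10; no alternative beats it.
(Checking all 64 profiles: 18 have a profitable deviation, 46 do not.)

18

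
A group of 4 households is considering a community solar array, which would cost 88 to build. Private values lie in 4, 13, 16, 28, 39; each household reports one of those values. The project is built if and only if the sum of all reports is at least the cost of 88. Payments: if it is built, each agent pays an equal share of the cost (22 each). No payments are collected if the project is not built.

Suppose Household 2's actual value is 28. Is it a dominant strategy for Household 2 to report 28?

No

Consider the case where Household 1 reports 4, Household 3 reports 13 and Household 4 reports 39.
Truthful report 28: project not built, utility 0.
Report 39 instead: project built, pays 22, utility 28 - 22 = 6.
Since 6 > 0, reporting 39 is strictly better here, so truthful reporting is not dominant.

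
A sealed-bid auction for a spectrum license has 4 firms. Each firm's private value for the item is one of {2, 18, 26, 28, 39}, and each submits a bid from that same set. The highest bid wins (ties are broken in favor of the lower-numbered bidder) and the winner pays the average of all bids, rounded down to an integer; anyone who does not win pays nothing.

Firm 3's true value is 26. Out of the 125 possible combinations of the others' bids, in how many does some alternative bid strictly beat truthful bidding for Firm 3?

Others bid (2, 2, 2): truth gives 18; bid 18 gives 20 > 18. Violating.
Others bid (2, 2, 18): truth gives 14; bid 18 gives 16 > 14. Violating.
Others bid (2, 2, 28): truth gives 0; bid 28 gives 11 > 0. Violating.
Others bid (2, 2, 39): truth gives 0; bid 39 gives 6 > 0. Violating.
Others bid (2, 2, 26): truth gives 12; no alternative beats it.
Others bid (2, 18, 2): truth gives 14; no alternative beats it.
(Checking all 125 profiles: 42 have a profitable deviation, 83 do not.)

42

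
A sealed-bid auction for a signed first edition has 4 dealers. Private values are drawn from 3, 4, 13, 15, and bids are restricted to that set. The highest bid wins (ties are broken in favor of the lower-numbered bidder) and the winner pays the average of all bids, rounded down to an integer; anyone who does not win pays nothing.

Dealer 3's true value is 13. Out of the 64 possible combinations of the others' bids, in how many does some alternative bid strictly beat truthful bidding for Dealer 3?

24

Others bid (3, 3, 3): truth gives 8; bid 4 gives 10 > 8. Violating.
Others bid (3, 3, 4): truth gives 8; bid 4 gives 10 > 8. Violating.
Others bid (3, 3, 15): truth gives 0; bid 15 gives 4 > 0. Violating.
Others bid (3, 4, 15): truth gives 0; bid 15 gives 4 > 0. Violating.
Others bid (3, 3, 13): truth gives 5; no alternative beats it.
Others bid (3, 4, 3): truth gives 8; no alternative beats it.
(Checking all 64 profiles: 24 have a profitable deviation, 40 do not.)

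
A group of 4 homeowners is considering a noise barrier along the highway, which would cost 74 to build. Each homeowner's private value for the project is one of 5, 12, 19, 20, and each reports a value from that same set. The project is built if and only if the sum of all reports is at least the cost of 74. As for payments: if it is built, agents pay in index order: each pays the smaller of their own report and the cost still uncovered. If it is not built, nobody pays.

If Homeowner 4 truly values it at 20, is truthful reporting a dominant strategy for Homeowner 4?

Check each profile of the others' reports and compare truth against every alternative report.
Others report (20, 20, 20): truth gives 6, best alternative gives 6.
Others report (19, 20, 20): truth gives 5, best alternative gives 5.
Others report (20, 19, 20): truth gives 5, best alternative gives 5.
Others report (20, 20, 19): truth gives 5, best alternative gives 5.
Others report (19, 19, 20): truth gives 4, best alternative gives 4.
Others report (19, 20, 19): truth gives 4, best alternative gives 4.
(Remaining 58 profiles checked similarly; truth is weakly best in each.)
In every case the truthful report is at least as good as any alternative, so it is a dominant strategy.

Yes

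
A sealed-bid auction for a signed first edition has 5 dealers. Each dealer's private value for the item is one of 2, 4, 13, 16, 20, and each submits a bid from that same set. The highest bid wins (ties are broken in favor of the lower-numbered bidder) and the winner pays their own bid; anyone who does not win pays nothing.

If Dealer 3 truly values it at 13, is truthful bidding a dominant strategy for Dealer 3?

No

Consider the case where Dealer 1 bids 2, Dealer 2 bids 2, Dealer 4 bids 2 and Dealer 5 bids 2.
Truthful bid 13: wins, pays 13, utility 13 - 13 = 0.
Bid 4 instead: wins, pays 4, utility 13 - 4 = 9.
Since 9 > 0, bidding 4 is strictly better here, so truthful bidding is not dominant.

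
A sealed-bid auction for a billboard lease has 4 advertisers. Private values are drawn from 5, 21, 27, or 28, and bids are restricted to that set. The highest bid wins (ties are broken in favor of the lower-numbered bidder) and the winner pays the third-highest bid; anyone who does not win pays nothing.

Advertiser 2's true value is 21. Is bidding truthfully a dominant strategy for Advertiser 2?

Consider the case where Advertiser 1 bids 5, Advertiser 3 bids 5 and Advertiser 4 bids 27.
Truthful bid 21: loses, pays 0, utility 0.
Bid 27 instead: wins, pays 5, utility 21 - 5 = 16.
Since 16 > 0, bidding 27 is strictly better here, so truthful bidding is not dominant.

No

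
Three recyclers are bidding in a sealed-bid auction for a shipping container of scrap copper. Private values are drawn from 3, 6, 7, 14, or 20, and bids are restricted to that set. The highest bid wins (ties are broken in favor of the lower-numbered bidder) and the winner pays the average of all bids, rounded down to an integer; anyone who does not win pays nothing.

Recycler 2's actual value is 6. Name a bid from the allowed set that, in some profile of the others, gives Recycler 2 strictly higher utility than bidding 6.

7

Suppose Recycler 1 bids 3 and Recycler 3 bids 7.
Bid 6: loses, pays 0, utility 0.
Bid 7: wins, pays 5, utility 6 - 5 = 1.
So bidding 7 beats truth here (1 > 0).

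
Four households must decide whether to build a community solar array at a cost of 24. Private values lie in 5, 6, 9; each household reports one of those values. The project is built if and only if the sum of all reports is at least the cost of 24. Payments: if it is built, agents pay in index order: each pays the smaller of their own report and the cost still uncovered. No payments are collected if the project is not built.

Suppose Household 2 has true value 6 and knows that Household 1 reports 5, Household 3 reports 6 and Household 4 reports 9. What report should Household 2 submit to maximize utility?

5

Report 5: project built, pays 5, utility 6 - 5 = 1.
Report 6: project built, pays 6, utility 6 - 6 = 0.
Report 9: project built, pays 9, utility 6 - 9 = -3.
The best choice is 5 with utility 1.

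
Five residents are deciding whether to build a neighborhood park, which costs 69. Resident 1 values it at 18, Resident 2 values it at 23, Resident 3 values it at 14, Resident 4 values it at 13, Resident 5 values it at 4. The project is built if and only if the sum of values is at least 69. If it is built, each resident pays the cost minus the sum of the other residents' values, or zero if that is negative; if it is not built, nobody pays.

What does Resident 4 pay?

Total value 72 ≥ cost 69, so the project is built.
The other residents' values sum to 59.
Cost minus that sum is 69 - 59 = 10.

10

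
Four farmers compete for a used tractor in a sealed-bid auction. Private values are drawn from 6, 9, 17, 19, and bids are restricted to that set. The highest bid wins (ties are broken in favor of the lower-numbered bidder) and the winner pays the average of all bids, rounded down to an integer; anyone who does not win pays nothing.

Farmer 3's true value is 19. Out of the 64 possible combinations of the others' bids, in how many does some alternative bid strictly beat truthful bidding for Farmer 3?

Others bid (6, 6, 6): truth gives 10; bid 9 gives 13 > 10. Violating.
Others bid (6, 6, 9): truth gives 9; bid 9 gives 12 > 9. Violating.
Others bid (6, 6, 17): truth gives 7; bid 17 gives 8 > 7. Violating.
Others bid (6, 9, 6): truth gives 9; bid 17 gives 10 > 9. Violating.
Others bid (6, 6, 19): truth gives 7; no alternative beats it.
Others bid (6, 9, 9): truth gives 9; no alternative beats it.
(Checking all 64 profiles: 5 have a profitable deviation, 59 do not.)

5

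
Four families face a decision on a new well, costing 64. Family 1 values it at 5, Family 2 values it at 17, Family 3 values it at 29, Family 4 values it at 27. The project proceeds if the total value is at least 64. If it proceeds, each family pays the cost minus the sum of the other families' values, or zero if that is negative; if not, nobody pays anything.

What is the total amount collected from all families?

Total value 78 ≥ cost 64, so it is built.
Family 1: others sum to 73; max(0, 64 - 73) = 0.
Family 2: others sum to 61; max(0, 64 - 61) = 3.
Family 3: others sum to 49; max(0, 64 - 49) = 15.
Family 4: others sum to 51; max(0, 64 - 51) = 13.
Total collected = 0 + 3 + 15 + 13 = 31.

31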